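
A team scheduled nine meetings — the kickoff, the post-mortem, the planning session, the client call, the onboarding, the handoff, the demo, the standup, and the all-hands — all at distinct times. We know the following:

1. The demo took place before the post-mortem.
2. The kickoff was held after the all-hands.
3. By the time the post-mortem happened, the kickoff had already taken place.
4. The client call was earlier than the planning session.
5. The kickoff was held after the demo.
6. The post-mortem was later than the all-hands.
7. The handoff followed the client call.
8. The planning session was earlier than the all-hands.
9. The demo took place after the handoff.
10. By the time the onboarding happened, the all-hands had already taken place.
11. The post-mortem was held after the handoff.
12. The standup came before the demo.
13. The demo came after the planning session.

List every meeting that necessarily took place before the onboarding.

the all-hands, the client call, the planning session

Directly stated before the onboarding: the all-hands.
The client call reaches the onboarding via the client call → the planning session → the all-hands → the onboarding.
The planning session reaches the onboarding via the planning session → the all-hands → the onboarding.
No chain forces the standup (or any of the others) ahead of the onboarding.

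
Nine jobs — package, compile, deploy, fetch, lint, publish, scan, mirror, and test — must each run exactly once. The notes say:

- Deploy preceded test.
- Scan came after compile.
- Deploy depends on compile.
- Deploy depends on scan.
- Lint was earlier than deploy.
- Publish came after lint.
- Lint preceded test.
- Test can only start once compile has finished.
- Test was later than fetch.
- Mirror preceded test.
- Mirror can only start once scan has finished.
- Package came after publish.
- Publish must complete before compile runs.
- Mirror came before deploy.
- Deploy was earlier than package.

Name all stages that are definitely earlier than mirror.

compile, lint, publish, scan

Directly stated before mirror: scan.
Compile reaches mirror via compile → scan → mirror.
Lint reaches mirror via lint → publish → compile → scan → mirror.
Publish reaches mirror via publish → compile → scan → mirror.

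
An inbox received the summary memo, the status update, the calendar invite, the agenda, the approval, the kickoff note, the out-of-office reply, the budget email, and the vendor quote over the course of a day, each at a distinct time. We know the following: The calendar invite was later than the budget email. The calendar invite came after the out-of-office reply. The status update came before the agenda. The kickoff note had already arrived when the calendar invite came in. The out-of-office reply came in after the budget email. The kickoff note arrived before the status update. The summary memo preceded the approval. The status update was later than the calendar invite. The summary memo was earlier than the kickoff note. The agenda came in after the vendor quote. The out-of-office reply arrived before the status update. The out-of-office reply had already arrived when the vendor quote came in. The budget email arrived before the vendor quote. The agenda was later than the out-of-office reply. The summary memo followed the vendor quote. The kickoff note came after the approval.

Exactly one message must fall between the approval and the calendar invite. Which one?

the kickoff note

Tracing the constraints gives the approval → the kickoff note → the calendar invite, so the kickoff note sits after the approval and before the calendar invite.
No other message is forced both after the approval and before the calendar invite.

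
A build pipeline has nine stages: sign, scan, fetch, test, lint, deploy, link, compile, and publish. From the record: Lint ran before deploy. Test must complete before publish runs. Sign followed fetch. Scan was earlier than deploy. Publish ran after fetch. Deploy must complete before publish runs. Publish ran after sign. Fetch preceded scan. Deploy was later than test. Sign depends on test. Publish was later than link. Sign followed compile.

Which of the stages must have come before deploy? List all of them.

fetch, lint, scan, test

Directly stated before deploy: lint, scan, and test.
Fetch reaches deploy via fetch → scan → deploy.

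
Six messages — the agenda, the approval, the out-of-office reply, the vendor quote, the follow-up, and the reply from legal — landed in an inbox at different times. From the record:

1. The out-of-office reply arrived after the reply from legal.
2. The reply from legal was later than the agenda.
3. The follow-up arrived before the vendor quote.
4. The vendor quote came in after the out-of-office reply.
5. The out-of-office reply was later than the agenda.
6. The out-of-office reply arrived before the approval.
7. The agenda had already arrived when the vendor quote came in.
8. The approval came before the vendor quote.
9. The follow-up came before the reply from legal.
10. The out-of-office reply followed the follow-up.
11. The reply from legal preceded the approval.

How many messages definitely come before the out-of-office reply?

Directly stated before the out-of-office reply: the agenda, the follow-up, and the reply from legal.
That's the agenda, the follow-up, and the reply from legal — 3 in all.

3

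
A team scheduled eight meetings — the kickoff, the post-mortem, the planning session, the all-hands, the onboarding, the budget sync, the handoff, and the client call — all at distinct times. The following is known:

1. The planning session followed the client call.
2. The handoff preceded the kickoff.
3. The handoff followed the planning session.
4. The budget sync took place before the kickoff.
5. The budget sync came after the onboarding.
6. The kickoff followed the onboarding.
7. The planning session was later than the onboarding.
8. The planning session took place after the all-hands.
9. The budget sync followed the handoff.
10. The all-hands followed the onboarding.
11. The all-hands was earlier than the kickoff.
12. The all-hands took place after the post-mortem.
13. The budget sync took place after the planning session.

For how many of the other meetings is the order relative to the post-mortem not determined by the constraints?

Forced after the post-mortem: the all-hands, the budget sync, the handoff, the kickoff, and the planning session.
That leaves the client call and the onboarding with no forced order relative to the post-mortem — 2.

2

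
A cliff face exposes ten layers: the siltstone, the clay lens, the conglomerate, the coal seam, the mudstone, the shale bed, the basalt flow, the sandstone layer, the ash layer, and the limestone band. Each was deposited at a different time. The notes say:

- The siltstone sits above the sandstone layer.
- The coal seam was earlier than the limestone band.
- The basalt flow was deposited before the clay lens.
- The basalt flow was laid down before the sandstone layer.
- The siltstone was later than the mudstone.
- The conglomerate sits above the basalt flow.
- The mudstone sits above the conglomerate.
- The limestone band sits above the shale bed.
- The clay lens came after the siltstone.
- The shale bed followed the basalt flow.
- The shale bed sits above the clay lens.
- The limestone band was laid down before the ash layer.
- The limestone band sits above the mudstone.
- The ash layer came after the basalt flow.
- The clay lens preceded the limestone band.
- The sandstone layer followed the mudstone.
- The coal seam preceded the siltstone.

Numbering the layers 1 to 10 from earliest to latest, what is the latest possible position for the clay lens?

7

The clay lens must come before the ash layer, the limestone band, and the shale bed — 3 layers forced after it.
Everything else can be placed before the clay lens in some valid order, so the clay lens can sit as late as position 10 − 3 = 7.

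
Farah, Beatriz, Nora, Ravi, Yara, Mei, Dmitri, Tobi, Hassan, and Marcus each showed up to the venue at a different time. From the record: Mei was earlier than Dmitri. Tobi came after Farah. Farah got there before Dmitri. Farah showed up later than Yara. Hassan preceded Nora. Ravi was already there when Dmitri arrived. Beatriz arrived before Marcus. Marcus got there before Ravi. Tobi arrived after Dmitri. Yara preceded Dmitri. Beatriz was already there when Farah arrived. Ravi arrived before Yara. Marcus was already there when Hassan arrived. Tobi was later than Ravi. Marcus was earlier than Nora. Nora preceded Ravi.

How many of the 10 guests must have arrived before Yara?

5

Directly stated before Yara: Ravi.
Beatriz reaches Yara via Beatriz → Marcus → Ravi → Yara.
Hassan reaches Yara via Hassan → Nora → Ravi → Yara.
Marcus reaches Yara via Marcus → Ravi → Yara.
Likewise Nora reaches Yara by chaining the stated constraints.
That's Beatriz, Hassan, Marcus, Nora, and Ravi — 5 in all.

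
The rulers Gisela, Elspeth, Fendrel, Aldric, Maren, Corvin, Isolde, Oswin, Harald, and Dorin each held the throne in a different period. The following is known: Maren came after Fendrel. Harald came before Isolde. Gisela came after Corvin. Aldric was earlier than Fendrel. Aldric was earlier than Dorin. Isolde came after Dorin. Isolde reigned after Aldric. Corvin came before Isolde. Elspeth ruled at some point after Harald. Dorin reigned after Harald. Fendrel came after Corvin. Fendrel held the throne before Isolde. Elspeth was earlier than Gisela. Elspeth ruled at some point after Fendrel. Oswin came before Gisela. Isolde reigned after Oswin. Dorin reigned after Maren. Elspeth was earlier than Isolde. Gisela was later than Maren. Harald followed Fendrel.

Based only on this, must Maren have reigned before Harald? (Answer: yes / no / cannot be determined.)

cannot be determined

No chain of stated constraints runs from Maren to Harald, and none runs from Harald to Maren either.
So the relative order of Maren and Harald is not fixed by the given facts.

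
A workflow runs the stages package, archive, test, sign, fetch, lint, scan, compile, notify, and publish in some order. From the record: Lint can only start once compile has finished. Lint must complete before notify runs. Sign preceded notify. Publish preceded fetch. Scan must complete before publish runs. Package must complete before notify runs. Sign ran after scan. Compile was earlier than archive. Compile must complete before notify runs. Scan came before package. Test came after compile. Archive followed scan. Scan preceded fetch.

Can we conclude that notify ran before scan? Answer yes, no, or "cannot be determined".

Tracing the constraints gives scan → package → notify, so scan must come before notify.
That means notify cannot be before scan.

no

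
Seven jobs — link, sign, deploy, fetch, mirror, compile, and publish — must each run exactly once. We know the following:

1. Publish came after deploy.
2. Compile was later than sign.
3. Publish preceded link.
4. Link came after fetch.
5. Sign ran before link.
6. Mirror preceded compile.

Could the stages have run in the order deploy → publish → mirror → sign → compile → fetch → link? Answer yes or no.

yes

Check each stated constraint against the proposed order — e.g. sign is ahead of link; publish is ahead of link. Every pair is in the required order; nothing is violated.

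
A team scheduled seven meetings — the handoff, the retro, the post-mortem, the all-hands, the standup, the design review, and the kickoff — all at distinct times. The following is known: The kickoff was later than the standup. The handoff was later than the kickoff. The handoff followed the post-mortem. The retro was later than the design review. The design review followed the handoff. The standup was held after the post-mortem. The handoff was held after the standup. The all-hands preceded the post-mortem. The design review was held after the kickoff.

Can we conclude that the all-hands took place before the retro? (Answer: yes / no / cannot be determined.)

yes

Chain the constraints: the all-hands → the post-mortem → the handoff → the design review → the retro. Each link is directly stated, so the all-hands comes before the retro.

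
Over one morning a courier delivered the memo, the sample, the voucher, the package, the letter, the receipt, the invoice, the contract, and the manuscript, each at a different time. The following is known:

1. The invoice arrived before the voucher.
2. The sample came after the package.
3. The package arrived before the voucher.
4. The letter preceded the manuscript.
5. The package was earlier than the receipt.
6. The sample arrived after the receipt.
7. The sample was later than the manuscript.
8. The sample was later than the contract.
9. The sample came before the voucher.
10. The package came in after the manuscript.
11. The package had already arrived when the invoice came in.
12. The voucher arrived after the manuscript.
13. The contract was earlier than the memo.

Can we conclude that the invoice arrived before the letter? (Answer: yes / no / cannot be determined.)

Tracing the constraints gives the letter → the manuscript → the package → the invoice, so the letter must come before the invoice.
That means the invoice cannot be before the letter.

no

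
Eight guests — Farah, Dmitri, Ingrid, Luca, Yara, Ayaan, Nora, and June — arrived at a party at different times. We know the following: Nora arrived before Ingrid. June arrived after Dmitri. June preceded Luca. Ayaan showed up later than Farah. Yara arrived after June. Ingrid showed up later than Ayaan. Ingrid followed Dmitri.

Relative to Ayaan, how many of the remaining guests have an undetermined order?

5

Forced before Ayaan: Farah; forced after Ayaan: Ingrid.
That leaves Dmitri, June, Luca, Nora, and Yara with no forced order relative to Ayaan — 5.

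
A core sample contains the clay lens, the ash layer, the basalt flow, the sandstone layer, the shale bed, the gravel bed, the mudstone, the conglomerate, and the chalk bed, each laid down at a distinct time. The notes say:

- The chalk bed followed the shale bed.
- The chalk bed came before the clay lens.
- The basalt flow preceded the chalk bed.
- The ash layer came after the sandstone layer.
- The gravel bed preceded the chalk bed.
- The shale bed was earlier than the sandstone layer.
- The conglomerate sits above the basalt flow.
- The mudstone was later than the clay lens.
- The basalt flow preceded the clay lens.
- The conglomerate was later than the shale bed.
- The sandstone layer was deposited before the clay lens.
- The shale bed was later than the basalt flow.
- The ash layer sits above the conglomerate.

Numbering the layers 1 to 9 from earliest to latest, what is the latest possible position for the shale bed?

3

The shale bed must come before the ash layer, the chalk bed, the clay lens, the conglomerate, the mudstone, and the sandstone layer — 6 layers forced after it.
Everything else can be placed before the shale bed in some valid order, so the shale bed can sit as late as position 9 − 6 = 3.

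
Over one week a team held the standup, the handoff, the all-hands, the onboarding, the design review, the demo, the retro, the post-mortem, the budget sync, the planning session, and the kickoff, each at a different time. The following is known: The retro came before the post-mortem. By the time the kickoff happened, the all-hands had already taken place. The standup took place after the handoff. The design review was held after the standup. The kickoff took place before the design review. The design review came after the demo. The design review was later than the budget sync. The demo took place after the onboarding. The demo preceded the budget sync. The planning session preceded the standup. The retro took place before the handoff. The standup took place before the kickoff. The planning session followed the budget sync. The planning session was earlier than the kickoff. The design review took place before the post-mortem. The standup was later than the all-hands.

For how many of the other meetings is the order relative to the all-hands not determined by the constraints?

Forced after the all-hands: the design review, the kickoff, the post-mortem, and the standup.
That leaves the budget sync, the demo, the handoff, the onboarding, the planning session, and the retro with no forced order relative to the all-hands — 6.

6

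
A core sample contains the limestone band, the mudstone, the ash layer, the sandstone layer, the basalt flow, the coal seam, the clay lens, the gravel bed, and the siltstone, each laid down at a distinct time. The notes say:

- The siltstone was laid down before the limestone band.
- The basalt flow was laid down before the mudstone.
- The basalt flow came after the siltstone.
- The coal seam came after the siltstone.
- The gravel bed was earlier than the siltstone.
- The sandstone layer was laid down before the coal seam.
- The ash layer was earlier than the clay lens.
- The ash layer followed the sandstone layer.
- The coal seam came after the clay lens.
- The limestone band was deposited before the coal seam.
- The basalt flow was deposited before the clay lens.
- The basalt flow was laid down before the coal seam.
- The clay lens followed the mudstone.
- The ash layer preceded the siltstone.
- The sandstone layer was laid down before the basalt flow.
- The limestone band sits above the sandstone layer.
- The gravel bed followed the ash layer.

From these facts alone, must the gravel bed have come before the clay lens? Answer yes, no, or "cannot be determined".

yes

Chain the constraints: the gravel bed → the siltstone → the basalt flow → the clay lens. Each link is directly stated, so the gravel bed comes before the clay lens.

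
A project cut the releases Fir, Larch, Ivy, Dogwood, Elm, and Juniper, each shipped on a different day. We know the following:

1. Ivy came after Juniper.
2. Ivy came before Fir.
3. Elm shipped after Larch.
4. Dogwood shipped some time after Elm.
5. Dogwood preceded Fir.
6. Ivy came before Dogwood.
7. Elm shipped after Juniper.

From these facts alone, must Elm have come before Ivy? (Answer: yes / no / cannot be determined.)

No chain of stated constraints runs from Elm to Ivy, and none runs from Ivy to Elm either.
So the relative order of Elm and Ivy is not fixed by the given facts.

cannot be determined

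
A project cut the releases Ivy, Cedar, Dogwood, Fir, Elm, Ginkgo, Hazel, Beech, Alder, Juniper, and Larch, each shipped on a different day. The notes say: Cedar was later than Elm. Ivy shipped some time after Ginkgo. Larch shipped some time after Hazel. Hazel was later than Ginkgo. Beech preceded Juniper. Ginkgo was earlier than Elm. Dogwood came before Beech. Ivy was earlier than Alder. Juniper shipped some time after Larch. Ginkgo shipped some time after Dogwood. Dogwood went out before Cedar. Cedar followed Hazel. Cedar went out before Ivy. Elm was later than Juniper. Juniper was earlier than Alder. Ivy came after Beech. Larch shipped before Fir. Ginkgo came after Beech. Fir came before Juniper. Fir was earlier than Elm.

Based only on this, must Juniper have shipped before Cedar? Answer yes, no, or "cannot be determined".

Chain the constraints: Juniper → Elm → Cedar. Each link is directly stated, so Juniper comes before Cedar.

yes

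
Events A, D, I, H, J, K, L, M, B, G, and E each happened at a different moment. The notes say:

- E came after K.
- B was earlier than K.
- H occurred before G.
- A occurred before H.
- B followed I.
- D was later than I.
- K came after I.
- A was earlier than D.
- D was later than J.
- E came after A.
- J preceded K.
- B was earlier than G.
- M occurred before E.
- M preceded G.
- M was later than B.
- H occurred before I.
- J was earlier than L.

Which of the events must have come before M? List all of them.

Directly stated before M: B.
A reaches M via A → H → I → B → M.
H reaches M via H → I → B → M.
I reaches M via I → B → M.
No chain forces K (or any of the others) ahead of M.

A, B, H, I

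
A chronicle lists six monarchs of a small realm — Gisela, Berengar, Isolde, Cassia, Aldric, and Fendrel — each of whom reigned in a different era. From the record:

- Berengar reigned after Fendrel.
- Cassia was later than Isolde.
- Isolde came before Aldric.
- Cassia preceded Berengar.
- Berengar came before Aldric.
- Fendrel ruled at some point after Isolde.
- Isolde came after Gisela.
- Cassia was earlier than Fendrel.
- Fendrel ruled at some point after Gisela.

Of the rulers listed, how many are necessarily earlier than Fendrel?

Directly stated before Fendrel: Cassia, Gisela, and Isolde.
No chain forces Berengar (or any of the others) ahead of Fendrel.
That's Cassia, Gisela, and Isolde — 3 in all.

3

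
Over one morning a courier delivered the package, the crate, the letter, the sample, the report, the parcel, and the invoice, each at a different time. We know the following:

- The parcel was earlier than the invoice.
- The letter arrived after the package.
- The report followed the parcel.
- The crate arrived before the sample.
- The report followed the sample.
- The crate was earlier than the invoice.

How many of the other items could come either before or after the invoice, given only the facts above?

Forced before the invoice: the crate and the parcel.
That leaves the letter, the package, the report, and the sample with no forced order relative to the invoice — 4.

4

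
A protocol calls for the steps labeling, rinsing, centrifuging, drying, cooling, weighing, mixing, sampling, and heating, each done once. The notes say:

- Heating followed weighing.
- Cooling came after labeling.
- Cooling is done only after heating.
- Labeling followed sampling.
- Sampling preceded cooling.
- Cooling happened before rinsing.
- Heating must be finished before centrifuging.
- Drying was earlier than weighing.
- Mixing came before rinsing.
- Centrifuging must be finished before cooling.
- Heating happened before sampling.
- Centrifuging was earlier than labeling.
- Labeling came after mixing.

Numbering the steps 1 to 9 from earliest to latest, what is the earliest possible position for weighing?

Drying must come before weighing — 1 forced predecessor.
Nothing else is forced ahead of weighing, so its earliest slot is position 1 + 1 = 2.

2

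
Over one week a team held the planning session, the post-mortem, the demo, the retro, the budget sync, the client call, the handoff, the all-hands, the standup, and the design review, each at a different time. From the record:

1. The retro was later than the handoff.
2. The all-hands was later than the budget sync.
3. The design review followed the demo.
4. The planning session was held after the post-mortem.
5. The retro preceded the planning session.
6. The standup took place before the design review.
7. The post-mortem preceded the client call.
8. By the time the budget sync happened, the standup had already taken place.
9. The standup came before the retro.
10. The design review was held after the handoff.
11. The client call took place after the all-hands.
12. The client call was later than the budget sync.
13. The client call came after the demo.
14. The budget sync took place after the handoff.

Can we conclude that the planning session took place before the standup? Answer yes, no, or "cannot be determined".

Tracing the constraints gives the standup → the retro → the planning session, so the standup must come before the planning session.
That means the planning session cannot be before the standup.

no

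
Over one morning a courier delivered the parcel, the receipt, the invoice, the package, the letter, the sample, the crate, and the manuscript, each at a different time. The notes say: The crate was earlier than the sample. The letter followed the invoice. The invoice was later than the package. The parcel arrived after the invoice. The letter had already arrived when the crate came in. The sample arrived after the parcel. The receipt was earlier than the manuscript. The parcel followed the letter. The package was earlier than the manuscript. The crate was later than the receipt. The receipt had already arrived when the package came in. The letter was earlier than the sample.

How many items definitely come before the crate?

4

Directly stated before the crate: the letter and the receipt.
The invoice reaches the crate via the invoice → the letter → the crate.
The package reaches the crate via the package → the invoice → the letter → the crate.
No chain forces the sample (or any of the others) ahead of the crate.
That's the invoice, the letter, the package, and the receipt — 4 in all.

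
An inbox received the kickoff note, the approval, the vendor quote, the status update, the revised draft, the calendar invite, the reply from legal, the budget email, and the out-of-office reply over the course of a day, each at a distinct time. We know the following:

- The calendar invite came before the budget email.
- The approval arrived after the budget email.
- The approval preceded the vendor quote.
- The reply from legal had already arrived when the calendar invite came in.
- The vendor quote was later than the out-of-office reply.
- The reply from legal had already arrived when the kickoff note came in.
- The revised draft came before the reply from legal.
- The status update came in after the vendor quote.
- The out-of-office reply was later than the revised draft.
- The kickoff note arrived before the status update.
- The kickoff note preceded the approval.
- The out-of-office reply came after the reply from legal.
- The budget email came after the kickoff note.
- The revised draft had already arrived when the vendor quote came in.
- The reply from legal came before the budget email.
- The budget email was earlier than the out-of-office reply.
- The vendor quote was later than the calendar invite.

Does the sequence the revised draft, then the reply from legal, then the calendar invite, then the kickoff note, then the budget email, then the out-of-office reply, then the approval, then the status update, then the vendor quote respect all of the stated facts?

no

The constraints require the vendor quote before the status update, but in the proposed sequence the status update appears ahead of the vendor quote. That one violation is enough.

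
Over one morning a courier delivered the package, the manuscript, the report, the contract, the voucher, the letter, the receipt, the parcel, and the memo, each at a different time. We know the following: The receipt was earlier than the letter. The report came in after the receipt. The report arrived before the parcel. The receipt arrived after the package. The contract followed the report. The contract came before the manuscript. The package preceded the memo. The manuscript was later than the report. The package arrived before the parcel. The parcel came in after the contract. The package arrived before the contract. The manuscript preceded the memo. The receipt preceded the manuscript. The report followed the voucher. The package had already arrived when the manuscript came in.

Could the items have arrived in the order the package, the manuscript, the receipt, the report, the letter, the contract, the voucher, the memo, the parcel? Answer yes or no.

no

The constraints require the contract before the manuscript, but in the proposed sequence the manuscript appears ahead of the contract. That one violation is enough.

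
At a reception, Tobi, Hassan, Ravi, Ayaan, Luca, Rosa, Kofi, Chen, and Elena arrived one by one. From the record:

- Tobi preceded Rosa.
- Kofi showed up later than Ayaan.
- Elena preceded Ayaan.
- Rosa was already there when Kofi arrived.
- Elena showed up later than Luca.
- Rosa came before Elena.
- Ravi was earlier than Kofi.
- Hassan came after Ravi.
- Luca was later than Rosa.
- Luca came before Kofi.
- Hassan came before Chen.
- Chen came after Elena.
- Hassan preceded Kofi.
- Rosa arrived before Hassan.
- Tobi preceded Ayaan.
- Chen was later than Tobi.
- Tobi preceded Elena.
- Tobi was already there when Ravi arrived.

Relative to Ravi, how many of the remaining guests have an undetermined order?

4

Forced before Ravi: Tobi; forced after Ravi: Chen, Hassan, and Kofi.
That leaves Ayaan, Elena, Luca, and Rosa with no forced order relative to Ravi — 4.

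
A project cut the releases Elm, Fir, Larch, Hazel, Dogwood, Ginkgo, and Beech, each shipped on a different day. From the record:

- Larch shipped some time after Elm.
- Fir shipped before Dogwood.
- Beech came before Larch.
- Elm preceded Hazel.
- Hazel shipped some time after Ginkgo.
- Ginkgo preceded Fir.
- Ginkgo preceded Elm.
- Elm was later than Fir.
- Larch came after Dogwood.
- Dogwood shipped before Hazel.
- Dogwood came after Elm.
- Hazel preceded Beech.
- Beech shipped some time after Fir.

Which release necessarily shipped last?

Larch

Every other release has a chain of constraints placing it before Larch, so Larch is last.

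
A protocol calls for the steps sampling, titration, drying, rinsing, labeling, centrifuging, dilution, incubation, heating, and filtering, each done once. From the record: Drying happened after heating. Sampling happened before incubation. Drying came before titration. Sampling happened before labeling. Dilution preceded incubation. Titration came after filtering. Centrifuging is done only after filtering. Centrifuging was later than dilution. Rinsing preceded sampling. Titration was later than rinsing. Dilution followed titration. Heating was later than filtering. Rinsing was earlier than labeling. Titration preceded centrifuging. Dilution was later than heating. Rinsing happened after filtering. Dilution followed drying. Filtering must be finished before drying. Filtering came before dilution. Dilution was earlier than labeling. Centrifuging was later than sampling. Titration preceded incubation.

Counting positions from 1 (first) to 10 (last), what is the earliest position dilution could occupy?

Drying, filtering, heating, rinsing, and titration must all come before dilution — 5 forced predecessors.
Nothing else is forced ahead of dilution, so its earliest slot is position 5 + 1 = 6.

6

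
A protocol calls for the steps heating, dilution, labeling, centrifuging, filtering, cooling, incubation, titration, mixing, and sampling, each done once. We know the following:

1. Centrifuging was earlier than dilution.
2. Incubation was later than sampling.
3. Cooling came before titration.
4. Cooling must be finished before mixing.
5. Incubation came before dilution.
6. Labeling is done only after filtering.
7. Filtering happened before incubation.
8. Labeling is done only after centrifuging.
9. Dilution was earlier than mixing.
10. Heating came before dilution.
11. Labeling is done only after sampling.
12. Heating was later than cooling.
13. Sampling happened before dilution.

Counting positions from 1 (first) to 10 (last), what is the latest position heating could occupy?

8

Heating must come before dilution and mixing — 2 steps forced after it.
Everything else can be placed before heating in some valid order, so heating can sit as late as position 10 − 2 = 8.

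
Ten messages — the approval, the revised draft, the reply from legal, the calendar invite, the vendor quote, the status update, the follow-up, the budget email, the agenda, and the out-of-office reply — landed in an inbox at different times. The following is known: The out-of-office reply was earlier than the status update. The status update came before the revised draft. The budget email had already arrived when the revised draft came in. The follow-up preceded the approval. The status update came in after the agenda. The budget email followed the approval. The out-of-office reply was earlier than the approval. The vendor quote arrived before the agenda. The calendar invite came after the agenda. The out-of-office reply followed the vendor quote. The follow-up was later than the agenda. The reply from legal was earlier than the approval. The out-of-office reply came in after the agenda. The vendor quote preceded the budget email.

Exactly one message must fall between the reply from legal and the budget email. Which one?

Tracing the constraints gives the reply from legal → the approval → the budget email, so the approval sits after the reply from legal and before the budget email.
No other message is forced both after the reply from legal and before the budget email.

the approval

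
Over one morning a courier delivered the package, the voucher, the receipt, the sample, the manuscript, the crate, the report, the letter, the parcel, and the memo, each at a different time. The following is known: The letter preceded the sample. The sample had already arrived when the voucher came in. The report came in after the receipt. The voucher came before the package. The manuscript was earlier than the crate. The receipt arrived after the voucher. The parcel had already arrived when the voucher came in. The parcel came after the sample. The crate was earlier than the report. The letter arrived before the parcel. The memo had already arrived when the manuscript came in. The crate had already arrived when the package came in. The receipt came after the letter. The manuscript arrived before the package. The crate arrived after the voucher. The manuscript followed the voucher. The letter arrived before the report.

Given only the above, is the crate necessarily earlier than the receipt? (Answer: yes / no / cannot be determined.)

No chain of stated constraints runs from the crate to the receipt, and none runs from the receipt to the crate either.
So the relative order of the crate and the receipt is not fixed by the given facts.

cannot be determined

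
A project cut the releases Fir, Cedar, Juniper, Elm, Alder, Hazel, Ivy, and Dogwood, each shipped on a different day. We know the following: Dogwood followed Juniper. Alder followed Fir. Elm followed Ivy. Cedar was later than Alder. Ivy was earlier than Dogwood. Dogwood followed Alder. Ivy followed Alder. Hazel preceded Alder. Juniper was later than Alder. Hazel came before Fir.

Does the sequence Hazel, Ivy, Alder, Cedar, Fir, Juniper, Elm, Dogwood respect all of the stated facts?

no

The constraints require Fir before Alder, but in the proposed sequence Alder appears ahead of Fir. That one violation is enough.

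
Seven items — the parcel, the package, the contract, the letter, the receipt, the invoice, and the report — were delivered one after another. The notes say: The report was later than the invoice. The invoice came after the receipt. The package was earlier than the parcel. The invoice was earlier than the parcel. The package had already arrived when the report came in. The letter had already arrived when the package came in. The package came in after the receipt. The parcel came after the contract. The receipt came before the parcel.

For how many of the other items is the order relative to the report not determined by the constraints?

2

Forced before the report: the invoice, the letter, the package, and the receipt.
That leaves the contract and the parcel with no forced order relative to the report — 2.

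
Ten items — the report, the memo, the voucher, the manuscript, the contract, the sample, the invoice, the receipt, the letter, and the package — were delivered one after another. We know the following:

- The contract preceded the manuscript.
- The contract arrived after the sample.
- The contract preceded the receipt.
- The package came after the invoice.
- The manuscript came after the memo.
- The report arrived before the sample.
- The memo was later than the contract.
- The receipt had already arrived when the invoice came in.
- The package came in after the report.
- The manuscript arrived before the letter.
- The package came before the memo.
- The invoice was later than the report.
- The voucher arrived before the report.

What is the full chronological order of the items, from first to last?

the voucher, the report, the sample, the contract, the receipt, the invoice, the package, the memo, the manuscript, the letter

The constraints fix every adjacent pair, so only one ordering works:
the voucher → the report → the sample → the contract → the receipt → the invoice → the package → the memo → the manuscript → the letter.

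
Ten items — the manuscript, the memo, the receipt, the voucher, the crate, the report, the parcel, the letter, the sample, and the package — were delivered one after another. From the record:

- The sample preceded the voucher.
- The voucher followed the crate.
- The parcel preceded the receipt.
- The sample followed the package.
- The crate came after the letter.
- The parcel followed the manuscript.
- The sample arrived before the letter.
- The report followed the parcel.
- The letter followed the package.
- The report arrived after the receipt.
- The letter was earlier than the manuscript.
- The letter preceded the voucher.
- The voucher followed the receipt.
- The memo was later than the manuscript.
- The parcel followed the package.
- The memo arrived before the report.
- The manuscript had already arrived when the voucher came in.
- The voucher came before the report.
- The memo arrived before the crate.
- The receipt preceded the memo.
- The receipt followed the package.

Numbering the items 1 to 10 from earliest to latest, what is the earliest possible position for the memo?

The letter, the manuscript, the package, the parcel, the receipt, and the sample must all come before the memo — 6 forced predecessors.
Nothing else is forced ahead of the memo, so its earliest slot is position 6 + 1 = 7.

7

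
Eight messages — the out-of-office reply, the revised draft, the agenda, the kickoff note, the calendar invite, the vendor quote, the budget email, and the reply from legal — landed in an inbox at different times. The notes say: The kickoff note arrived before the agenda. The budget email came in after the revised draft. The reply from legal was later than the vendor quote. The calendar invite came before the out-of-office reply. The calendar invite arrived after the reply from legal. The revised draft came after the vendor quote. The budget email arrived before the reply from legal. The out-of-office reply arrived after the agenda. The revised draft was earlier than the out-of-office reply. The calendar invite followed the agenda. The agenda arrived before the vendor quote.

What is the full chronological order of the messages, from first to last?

the kickoff note, the agenda, the vendor quote, the revised draft, the budget email, the reply from legal, the calendar invite, the out-of-office reply

The constraints fix every adjacent pair, so only one ordering works:
the kickoff note → the agenda → the vendor quote → the revised draft → the budget email → the reply from legal → the calendar invite → the out-of-office reply.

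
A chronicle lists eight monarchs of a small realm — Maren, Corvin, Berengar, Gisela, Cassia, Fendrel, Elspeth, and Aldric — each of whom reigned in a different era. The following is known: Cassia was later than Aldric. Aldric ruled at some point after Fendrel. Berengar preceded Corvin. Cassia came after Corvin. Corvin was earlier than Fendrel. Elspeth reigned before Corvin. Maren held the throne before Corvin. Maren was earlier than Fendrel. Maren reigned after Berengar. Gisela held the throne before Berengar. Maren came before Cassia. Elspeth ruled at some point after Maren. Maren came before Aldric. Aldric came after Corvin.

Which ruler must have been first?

Gisela

Gisela has a chain of constraints placing them before every other ruler, so Gisela must be first.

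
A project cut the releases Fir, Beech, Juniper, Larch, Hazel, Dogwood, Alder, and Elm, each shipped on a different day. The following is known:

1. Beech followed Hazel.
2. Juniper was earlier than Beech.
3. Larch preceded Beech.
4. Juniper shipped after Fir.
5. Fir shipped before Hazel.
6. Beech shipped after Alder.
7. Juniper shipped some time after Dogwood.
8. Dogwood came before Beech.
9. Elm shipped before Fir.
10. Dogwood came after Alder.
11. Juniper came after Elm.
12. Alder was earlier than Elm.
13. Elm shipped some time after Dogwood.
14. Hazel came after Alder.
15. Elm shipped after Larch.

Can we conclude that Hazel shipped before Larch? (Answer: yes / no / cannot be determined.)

Tracing the constraints gives Larch → Elm → Fir → Hazel, so Larch must come before Hazel.
That means Hazel cannot be before Larch.

no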